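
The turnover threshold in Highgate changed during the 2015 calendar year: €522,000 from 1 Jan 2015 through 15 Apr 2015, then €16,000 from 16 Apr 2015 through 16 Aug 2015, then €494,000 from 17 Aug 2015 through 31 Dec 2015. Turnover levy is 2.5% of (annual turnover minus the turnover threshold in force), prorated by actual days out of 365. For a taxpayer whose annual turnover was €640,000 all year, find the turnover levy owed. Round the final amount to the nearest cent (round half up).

1 Jan – 15 Apr 2015: 105 days, exemption €522,000 → (€640,000 − €522,000) × 2.5% × 105/365 = €848.6301
16 Apr – 16 Aug 2015: 123 days, exemption €16,000 → (€640,000 − €16,000) × 2.5% × 123/365 = €5,256.9863
17 Aug – 31 Dec 2015: 137 days, exemption €494,000 → (€640,000 − €494,000) × 2.5% × 137/365 = €1,370.0000
Total = €7,475.6164

€7,475.62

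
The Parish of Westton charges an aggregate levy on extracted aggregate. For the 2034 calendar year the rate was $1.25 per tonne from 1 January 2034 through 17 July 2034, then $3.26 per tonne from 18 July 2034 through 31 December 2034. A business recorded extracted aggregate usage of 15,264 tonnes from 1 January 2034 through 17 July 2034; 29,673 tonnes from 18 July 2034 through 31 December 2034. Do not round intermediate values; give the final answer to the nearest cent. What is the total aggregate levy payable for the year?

$115,813.98

1 January – 17 July 2034: 15,264 tonnes at $1.25/tonne → $19,080.00
18 July – 31 December 2034: 29,673 tonnes at $3.26/tonne → $96,733.98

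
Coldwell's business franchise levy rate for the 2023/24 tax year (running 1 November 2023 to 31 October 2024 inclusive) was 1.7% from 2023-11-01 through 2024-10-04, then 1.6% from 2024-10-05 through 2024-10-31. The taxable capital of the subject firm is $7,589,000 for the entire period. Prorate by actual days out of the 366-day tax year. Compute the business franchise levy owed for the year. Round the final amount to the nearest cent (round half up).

2023-11-01 to 2024-10-04: 339 days at 1.7% → $7,589,000 × 1.7% × 339/366 = $119,495.6475
2024-10-05 to 2024-10-31: 27 days at 1.6% → $7,589,000 × 1.6% × 27/366 = $8,957.5082
Total = $128,453.1557

$128,453.16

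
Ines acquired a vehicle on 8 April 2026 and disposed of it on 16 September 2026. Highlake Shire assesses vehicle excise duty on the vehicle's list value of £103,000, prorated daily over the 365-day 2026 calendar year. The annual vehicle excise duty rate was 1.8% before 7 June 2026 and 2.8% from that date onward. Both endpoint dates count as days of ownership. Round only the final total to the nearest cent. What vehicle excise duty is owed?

£1,110.71

8 April – 6 June 2026: 60 days at 1.8% → £103,000 × 1.8% × 60/365 = £304.7671
7 June – 16 September 2026: 102 days at 2.8% → £103,000 × 2.8% × 102/365 = £805.9397
Total = £1,110.7068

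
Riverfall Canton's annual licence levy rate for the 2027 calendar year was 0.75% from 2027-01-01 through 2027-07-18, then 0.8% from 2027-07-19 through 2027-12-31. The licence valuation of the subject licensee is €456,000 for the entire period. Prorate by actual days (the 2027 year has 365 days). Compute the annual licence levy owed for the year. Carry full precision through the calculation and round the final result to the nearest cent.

€3,523.69

2027-01-01 to 2027-07-18: 199 days at 0.75% → €456,000 × 0.75% × 199/365 = €1,864.6027
2027-07-19 to 2027-12-31: 166 days at 0.8% → €456,000 × 0.8% × 166/365 = €1,659.0904
Total = €3,523.6932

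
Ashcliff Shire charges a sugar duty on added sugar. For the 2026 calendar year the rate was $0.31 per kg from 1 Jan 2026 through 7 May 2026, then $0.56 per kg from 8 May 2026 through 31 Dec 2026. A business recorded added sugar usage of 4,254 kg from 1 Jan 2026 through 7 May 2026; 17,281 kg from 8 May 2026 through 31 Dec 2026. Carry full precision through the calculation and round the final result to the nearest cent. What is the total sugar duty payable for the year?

1 Jan – 7 May 2026: 4,254 kg at $0.31/kg → $1,318.74
8 May – 31 Dec 2026: 17,281 kg at $0.56/kg → $9,677.36

$10,996.10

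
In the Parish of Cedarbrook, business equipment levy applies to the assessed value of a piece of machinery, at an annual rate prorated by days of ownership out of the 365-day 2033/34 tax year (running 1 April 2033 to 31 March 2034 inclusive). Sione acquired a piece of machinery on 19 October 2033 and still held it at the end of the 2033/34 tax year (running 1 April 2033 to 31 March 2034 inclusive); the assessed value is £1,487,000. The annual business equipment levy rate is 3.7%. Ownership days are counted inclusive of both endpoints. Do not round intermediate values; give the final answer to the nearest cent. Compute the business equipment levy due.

£24,720.87

Days held (19 October 2033 – 31 March 2034): 164 out of 365
Tax = £1,487,000 × 3.7% × 164/365 = £24,720.8658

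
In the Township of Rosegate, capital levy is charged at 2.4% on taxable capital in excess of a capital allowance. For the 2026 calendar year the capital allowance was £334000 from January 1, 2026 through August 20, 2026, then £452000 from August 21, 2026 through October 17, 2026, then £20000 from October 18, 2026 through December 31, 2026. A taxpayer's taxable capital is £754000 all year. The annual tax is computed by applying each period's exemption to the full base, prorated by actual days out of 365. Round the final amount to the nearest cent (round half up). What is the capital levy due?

£11178.48

January 1 – August 20, 2026: 232 days, exemption £334000 → (£754000 − £334000) × 2.4% × 232/365 = £6407.0137
August 21 – October 17, 2026: 58 days, exemption £452000 → (£754000 − £452000) × 2.4% × 58/365 = £1151.7370
October 18 – December 31, 2026: 75 days, exemption £20000 → (£754000 − £20000) × 2.4% × 75/365 = £3619.7260
Total = £11178.4767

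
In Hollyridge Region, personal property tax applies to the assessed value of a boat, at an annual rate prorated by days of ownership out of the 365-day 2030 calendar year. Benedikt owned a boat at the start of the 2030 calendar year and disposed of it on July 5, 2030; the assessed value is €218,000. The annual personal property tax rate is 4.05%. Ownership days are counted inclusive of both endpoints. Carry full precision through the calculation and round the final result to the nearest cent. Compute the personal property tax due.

€4,499.16

Days held (January 1 – July 5, 2030): 186 out of 365
Tax = €218,000 × 4.05% × 186/365 = €4,499.1616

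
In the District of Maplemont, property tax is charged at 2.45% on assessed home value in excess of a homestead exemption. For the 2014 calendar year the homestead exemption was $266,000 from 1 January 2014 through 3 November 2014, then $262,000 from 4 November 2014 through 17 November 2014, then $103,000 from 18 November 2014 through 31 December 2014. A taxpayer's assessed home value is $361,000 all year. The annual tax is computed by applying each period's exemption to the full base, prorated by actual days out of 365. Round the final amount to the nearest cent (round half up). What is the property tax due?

$2,812.67

1 January – 3 November 2014: 307 days, exemption $266,000 → ($361,000 − $266,000) × 2.45% × 307/365 = $1,957.6507
4 November – 17 November 2014: 14 days, exemption $262,000 → ($361,000 − $262,000) × 2.45% × 14/365 = $93.0329
18 November – 31 December 2014: 44 days, exemption $103,000 → ($361,000 − $103,000) × 2.45% × 44/365 = $761.9836
Total = $2,812.6671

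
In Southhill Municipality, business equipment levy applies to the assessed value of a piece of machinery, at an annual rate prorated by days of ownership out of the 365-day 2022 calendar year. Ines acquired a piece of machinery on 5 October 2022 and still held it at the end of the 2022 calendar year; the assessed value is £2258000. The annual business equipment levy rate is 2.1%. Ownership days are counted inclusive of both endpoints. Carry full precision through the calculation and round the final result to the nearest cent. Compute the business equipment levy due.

£11432.28

Days held (5 October – 31 December 2022): 88 out of 365
Tax = £2258000 × 2.1% × 88/365 = £11432.2849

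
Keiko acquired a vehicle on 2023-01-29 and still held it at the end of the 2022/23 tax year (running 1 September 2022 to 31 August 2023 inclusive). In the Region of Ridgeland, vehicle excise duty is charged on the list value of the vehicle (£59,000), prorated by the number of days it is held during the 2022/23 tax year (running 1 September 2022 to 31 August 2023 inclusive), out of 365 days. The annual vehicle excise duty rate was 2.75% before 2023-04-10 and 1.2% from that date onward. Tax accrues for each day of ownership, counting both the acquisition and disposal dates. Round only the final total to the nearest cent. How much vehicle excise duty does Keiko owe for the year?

2023-01-29 to 2023-04-09: 71 days at 2.75% → £59,000 × 2.75% × 71/365 = £315.6096
2023-04-10 to 2023-08-31: 144 days at 1.2% → £59,000 × 1.2% × 144/365 = £279.3205
Total = £594.9301

£594.93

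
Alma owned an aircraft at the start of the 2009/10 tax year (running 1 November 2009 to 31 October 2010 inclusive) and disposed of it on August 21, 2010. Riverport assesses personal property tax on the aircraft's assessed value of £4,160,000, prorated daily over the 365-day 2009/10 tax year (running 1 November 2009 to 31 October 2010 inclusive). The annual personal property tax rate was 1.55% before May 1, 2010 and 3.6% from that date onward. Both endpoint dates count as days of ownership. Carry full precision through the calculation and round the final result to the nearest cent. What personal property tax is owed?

£78,339.07

November 1, 2009 – April 30, 2010: 181 days at 1.55% → £4,160,000 × 1.55% × 181/365 = £31,975.0137
May 1 – August 21, 2010: 113 days at 3.6% → £4,160,000 × 3.6% × 113/365 = £46,364.0548
Total = £78,339.0685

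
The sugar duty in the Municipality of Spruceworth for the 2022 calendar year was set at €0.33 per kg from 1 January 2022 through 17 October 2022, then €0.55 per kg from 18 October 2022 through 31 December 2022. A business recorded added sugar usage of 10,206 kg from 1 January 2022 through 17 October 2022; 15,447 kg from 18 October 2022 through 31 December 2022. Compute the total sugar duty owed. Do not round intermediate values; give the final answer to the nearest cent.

€11,863.83

1 January – 17 October 2022: 10,206 kg at €0.33/kg → €3,367.98
18 October – 31 December 2022: 15,447 kg at €0.55/kg → €8,495.85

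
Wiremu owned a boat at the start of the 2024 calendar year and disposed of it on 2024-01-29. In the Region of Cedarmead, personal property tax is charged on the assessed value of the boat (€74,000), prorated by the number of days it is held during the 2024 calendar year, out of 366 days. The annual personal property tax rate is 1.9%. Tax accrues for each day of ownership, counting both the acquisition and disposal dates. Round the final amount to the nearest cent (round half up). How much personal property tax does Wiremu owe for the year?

Days held (2024-01-01 to 2024-01-29): 29 out of 366
Tax = €74,000 × 1.9% × 29/366 = €111.4044

€111.40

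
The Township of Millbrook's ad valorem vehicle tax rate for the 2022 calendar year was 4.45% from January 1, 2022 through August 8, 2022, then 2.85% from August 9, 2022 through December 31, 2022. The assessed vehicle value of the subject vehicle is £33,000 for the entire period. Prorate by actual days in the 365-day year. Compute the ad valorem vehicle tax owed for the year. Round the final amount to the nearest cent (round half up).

£1,258.75

January 1 – August 8, 2022: 220 days at 4.45% → £33,000 × 4.45% × 220/365 = £885.1233
August 9 – December 31, 2022: 145 days at 2.85% → £33,000 × 2.85% × 145/365 = £373.6233
Total = £1,258.7466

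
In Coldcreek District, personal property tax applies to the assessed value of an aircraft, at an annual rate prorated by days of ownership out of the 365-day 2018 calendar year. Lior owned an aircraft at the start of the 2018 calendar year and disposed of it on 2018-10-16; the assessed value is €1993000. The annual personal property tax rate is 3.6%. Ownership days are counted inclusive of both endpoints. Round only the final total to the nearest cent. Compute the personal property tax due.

€56808.69

Days held (2018-01-01 to 2018-10-16): 289 out of 365
Tax = €1993000 × 3.6% × 289/365 = €56808.6904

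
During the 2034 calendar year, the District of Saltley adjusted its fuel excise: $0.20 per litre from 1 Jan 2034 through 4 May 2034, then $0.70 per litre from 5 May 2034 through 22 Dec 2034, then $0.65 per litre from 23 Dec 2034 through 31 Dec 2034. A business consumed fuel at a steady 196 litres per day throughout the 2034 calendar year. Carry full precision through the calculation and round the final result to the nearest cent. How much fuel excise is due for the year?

1 Jan – 4 May 2034: 124 days × 196 litres/day = 24,304 litres at $0.20/litre → $4860.80
5 May – 22 Dec 2034: 232 days × 196 litres/day = 45,472 litres at $0.70/litre → $31830.40
23 Dec – 31 Dec 2034: 9 days × 196 litres/day = 1,764 litres at $0.65/litre → $1146.60

$37837.80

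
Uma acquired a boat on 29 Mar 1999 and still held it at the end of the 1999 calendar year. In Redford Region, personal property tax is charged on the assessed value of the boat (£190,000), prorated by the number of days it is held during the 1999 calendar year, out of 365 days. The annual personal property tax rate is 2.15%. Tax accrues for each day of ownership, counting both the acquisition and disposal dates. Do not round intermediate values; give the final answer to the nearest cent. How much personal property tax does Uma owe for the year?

£3,111.32

Days held (29 Mar – 31 Dec 1999): 278 out of 365
Tax = £190,000 × 2.15% × 278/365 = £3,111.3151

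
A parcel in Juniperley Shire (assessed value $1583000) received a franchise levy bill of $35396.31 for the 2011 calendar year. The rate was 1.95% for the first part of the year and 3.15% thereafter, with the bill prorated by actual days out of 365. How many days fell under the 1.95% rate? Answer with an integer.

278 days

Let d = days at the first rate; then 365 − d days at the second rate.
$1583000 × [1.95%·d + 3.15%·(365−d)] / 365 = $35396.31
Solving gives d = 278, so the new rate took effect on 6 October 2011.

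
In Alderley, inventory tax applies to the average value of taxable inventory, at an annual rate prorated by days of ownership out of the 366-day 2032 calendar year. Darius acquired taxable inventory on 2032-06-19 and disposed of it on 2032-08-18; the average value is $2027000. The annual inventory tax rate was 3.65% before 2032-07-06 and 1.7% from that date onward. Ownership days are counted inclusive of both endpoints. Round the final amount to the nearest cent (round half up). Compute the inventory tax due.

$7579.10

2032-06-19 to 2032-07-05: 17 days at 3.65% → $2027000 × 3.65% × 17/366 = $3436.4850
2032-07-06 to 2032-08-18: 44 days at 1.7% → $2027000 × 1.7% × 44/366 = $4142.6120
Total = $7579.0970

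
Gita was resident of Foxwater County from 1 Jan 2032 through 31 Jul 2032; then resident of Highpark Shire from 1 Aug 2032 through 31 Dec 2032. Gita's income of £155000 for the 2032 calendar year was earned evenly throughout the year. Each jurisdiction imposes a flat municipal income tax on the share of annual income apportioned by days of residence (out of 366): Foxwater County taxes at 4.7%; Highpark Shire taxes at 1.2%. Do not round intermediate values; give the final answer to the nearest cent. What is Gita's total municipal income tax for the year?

£5017.17

Foxwater County, 1 Jan – 31 Jul 2032: 213 days → £155000 × 4.7% × 213/366 = £4239.6311
Highpark Shire, 1 Aug – 31 Dec 2032: 153 days → £155000 × 1.2% × 153/366 = £777.5410
Total = £5017.1721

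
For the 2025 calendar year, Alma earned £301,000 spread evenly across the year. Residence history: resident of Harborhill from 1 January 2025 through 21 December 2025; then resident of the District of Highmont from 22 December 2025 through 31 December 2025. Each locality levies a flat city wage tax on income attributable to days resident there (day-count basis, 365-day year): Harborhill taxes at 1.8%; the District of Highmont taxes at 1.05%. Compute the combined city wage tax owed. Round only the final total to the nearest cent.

Harborhill, 1 January – 21 December 2025: 355 days → £301,000 × 1.8% × 355/365 = £5,269.5616
The District of Highmont, 22 December – 31 December 2025: 10 days → £301,000 × 1.05% × 10/365 = £86.5890
Total = £5,356.1507

£5,356.15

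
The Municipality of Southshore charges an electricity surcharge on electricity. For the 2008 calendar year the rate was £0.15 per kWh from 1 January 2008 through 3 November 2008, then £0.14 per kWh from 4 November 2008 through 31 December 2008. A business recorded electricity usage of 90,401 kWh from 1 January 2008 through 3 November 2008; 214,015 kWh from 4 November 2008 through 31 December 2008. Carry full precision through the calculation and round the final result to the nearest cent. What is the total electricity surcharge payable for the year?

1 January – 3 November 2008: 90,401 kWh at £0.15/kWh → £13,560.15
4 November – 31 December 2008: 214,015 kWh at £0.14/kWh → £29,962.10

£43,522.25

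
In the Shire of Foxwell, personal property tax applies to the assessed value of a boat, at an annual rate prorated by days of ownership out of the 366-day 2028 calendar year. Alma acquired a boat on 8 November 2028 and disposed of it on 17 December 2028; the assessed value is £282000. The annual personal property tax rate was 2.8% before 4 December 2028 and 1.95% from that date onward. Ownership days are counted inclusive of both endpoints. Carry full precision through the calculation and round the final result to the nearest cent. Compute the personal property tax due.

£771.26

8 November – 3 December 2028: 26 days at 2.8% → £282000 × 2.8% × 26/366 = £560.9180
4 December – 17 December 2028: 14 days at 1.95% → £282000 × 1.95% × 14/366 = £210.3443
Total = £771.2623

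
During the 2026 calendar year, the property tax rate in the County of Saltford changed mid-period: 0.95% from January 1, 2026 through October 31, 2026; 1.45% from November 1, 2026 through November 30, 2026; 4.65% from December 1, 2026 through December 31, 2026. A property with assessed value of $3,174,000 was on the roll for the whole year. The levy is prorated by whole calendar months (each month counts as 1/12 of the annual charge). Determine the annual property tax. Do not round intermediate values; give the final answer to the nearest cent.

$41,262.00

January 1 – October 31, 2026: 10 months at 0.95% → $3,174,000 × 0.95% × 10/12 = $25,127.5000
November 1 – November 30, 2026: 1 month at 1.45% → $3,174,000 × 1.45% × 1/12 = $3,835.2500
December 1 – December 31, 2026: 1 month at 4.65% → $3,174,000 × 4.65% × 1/12 = $12,299.2500
Total = $41,262.0000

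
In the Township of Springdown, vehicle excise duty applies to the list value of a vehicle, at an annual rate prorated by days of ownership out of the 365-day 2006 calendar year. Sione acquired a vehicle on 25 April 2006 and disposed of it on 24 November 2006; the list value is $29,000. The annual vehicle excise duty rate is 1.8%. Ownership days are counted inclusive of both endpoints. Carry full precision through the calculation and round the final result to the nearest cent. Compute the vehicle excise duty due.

$306.05

Days held (25 April – 24 November 2006): 214 out of 365
Tax = $29,000 × 1.8% × 214/365 = $306.0493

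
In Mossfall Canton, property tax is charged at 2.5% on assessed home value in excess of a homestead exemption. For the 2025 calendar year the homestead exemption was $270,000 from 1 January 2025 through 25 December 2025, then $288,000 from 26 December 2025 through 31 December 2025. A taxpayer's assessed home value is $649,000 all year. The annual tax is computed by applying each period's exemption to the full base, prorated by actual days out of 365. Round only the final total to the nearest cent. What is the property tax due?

$9,467.60

1 January – 25 December 2025: 359 days, exemption $270,000 → ($649,000 − $270,000) × 2.5% × 359/365 = $9,319.2466
26 December – 31 December 2025: 6 days, exemption $288,000 → ($649,000 − $288,000) × 2.5% × 6/365 = $148.3562
Total = $9,467.6027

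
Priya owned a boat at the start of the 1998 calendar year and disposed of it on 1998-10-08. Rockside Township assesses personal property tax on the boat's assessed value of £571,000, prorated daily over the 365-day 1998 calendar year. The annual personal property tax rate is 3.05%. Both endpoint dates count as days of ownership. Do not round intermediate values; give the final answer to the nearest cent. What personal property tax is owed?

Days held (1998-01-01 to 1998-10-08): 281 out of 365
Tax = £571,000 × 3.05% × 281/365 = £13,407.5493

£13,407.55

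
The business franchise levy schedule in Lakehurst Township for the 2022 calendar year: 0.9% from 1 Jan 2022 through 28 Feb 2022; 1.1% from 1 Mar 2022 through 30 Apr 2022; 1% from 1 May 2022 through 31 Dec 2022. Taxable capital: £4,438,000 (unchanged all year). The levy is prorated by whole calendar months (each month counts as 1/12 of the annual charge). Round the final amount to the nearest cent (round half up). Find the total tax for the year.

£44,380.00

1 Jan – 28 Feb 2022: 2 months at 0.9% → £4,438,000 × 0.9% × 2/12 = £6,657.0000
1 Mar – 30 Apr 2022: 2 months at 1.1% → £4,438,000 × 1.1% × 2/12 = £8,136.3333
1 May – 31 Dec 2022: 8 months at 1% → £4,438,000 × 1% × 8/12 = £29,586.6667
Total = £44,380.0000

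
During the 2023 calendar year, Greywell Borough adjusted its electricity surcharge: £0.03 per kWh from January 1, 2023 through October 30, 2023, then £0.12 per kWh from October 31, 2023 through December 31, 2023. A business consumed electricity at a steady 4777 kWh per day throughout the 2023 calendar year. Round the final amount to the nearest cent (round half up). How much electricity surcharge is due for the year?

January 1 – October 30, 2023: 303 days × 4777 kWh/day = 1,447,431 kWh at £0.03/kWh → £43422.93
October 31 – December 31, 2023: 62 days × 4777 kWh/day = 296,174 kWh at £0.12/kWh → £35540.88

£78963.81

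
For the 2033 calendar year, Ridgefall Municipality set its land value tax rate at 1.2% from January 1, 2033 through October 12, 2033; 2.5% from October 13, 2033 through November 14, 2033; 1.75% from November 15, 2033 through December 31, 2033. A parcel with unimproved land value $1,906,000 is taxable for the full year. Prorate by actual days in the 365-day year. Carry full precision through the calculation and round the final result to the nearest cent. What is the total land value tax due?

January 1 – October 12, 2033: 285 days at 1.2% → $1,906,000 × 1.2% × 285/365 = $17,858.9589
October 13 – November 14, 2033: 33 days at 2.5% → $1,906,000 × 2.5% × 33/365 = $4,308.0822
November 15 – December 31, 2033: 47 days at 1.75% → $1,906,000 × 1.75% × 47/365 = $4,295.0274
Total = $26,462.0685

$26,462.07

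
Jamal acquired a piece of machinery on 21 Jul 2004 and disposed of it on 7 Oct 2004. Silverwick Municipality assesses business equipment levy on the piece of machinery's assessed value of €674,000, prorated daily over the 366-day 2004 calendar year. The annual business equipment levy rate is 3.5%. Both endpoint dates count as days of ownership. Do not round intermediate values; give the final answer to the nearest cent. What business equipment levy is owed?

Days held (21 Jul – 7 Oct 2004): 79 out of 366
Tax = €674,000 × 3.5% × 79/366 = €5,091.8306

€5,091.83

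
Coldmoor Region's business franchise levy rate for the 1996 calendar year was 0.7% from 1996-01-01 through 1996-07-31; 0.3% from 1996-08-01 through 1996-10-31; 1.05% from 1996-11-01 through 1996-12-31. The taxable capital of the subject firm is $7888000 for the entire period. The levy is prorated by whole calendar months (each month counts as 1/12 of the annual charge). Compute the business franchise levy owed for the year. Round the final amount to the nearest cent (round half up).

$51929.33

1996-01-01 to 1996-07-31: 7 months at 0.7% → $7888000 × 0.7% × 7/12 = $32209.3333
1996-08-01 to 1996-10-31: 3 months at 0.3% → $7888000 × 0.3% × 3/12 = $5916.0000
1996-11-01 to 1996-12-31: 2 months at 1.05% → $7888000 × 1.05% × 2/12 = $13804.0000
Total = $51929.3333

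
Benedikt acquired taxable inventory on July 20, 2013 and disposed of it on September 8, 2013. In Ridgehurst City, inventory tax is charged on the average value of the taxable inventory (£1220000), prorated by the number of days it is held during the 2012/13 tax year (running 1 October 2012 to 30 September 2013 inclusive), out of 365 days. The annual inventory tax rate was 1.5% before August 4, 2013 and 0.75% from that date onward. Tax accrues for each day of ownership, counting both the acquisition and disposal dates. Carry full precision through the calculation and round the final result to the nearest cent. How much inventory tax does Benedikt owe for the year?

£1654.52

July 20 – August 3, 2013: 15 days at 1.5% → £1220000 × 1.5% × 15/365 = £752.0548
August 4 – September 8, 2013: 36 days at 0.75% → £1220000 × 0.75% × 36/365 = £902.4658
Total = £1654.5205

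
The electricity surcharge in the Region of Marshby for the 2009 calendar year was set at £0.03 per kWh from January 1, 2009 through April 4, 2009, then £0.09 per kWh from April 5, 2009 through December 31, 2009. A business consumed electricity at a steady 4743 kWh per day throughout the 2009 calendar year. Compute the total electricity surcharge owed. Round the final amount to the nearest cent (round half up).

£129057.03

January 1 – April 4, 2009: 94 days × 4743 kWh/day = 445,842 kWh at £0.03/kWh → £13375.26
April 5 – December 31, 2009: 271 days × 4743 kWh/day = 1,285,353 kWh at £0.09/kWh → £115681.77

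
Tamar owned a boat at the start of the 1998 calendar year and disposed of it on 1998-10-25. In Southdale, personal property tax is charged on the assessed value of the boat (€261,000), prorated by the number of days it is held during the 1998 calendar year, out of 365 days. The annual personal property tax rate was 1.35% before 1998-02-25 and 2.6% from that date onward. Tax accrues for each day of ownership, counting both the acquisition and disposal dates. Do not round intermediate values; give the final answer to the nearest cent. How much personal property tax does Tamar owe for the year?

€5,048.74

1998-01-01 to 1998-02-24: 55 days at 1.35% → €261,000 × 1.35% × 55/365 = €530.9384
1998-02-25 to 1998-10-25: 243 days at 2.6% → €261,000 × 2.6% × 243/365 = €4,517.8027
Total = €5,048.7411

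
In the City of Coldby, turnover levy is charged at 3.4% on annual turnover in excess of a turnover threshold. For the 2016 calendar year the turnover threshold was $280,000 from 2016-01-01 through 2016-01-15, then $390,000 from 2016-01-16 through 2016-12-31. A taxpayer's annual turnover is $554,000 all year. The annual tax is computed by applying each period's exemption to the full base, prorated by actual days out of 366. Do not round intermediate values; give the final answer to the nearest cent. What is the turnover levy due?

2016-01-01 to 2016-01-15: 15 days, exemption $280,000 → ($554,000 − $280,000) × 3.4% × 15/366 = $381.8033
2016-01-16 to 2016-12-31: 351 days, exemption $390,000 → ($554,000 − $390,000) × 3.4% × 351/366 = $5,347.4754
Total = $5,729.2787

$5,729.28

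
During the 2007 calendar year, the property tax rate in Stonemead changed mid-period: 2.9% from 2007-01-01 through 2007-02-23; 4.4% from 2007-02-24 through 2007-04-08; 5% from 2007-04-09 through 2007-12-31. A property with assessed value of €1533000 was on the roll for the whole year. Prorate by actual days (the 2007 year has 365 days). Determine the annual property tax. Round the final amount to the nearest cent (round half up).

2007-01-01 to 2007-02-23: 54 days at 2.9% → €1533000 × 2.9% × 54/365 = €6577.2000
2007-02-24 to 2007-04-08: 44 days at 4.4% → €1533000 × 4.4% × 44/365 = €8131.2000
2007-04-09 to 2007-12-31: 267 days at 5% → €1533000 × 5% × 267/365 = €56070.0000
Total = €70778.4000

€70778.40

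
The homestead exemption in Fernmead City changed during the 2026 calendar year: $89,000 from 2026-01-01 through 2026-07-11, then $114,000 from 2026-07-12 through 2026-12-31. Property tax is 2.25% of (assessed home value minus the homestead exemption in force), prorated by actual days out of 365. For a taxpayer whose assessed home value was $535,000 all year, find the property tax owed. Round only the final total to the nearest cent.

2026-01-01 to 2026-07-11: 192 days, exemption $89,000 → ($535,000 − $89,000) × 2.25% × 192/365 = $5,278.6849
2026-07-12 to 2026-12-31: 173 days, exemption $114,000 → ($535,000 − $114,000) × 2.25% × 173/365 = $4,489.7055
Total = $9,768.3904

$9,768.39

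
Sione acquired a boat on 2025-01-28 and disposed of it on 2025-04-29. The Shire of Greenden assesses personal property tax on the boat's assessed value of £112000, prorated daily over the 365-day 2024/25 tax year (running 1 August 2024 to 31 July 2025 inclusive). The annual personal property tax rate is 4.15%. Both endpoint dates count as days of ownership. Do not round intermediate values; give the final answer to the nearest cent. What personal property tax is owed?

Days held (2025-01-28 to 2025-04-29): 92 out of 365
Tax = £112000 × 4.15% × 92/365 = £1171.5507

£1171.55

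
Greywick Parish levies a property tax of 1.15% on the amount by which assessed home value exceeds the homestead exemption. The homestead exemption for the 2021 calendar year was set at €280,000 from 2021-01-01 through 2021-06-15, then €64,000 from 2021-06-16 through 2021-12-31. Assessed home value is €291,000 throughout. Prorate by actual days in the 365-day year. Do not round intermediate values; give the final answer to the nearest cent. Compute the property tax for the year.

2021-01-01 to 2021-06-15: 166 days, exemption €280,000 → (€291,000 − €280,000) × 1.15% × 166/365 = €57.5315
2021-06-16 to 2021-12-31: 199 days, exemption €64,000 → (€291,000 − €64,000) × 1.15% × 199/365 = €1,423.2589
Total = €1,480.7904

€1,480.79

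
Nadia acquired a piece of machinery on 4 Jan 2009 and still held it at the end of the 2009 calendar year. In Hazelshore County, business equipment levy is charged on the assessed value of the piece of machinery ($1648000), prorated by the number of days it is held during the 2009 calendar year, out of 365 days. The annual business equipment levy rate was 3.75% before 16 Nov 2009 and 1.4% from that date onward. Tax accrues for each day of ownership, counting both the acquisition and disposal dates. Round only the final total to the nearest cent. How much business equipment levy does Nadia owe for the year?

4 Jan – 15 Nov 2009: 316 days at 3.75% → $1648000 × 3.75% × 316/365 = $53503.5616
16 Nov – 31 Dec 2009: 46 days at 1.4% → $1648000 × 1.4% × 46/365 = $2907.7041
Total = $56411.2658

$56411.27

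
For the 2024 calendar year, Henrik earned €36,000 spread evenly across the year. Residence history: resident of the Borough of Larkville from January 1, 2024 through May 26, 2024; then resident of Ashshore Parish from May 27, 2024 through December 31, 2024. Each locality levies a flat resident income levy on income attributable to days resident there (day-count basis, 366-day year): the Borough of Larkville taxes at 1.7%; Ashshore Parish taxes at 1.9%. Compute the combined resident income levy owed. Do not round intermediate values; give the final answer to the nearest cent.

The Borough of Larkville, January 1 – May 26, 2024: 147 days → €36,000 × 1.7% × 147/366 = €245.8033
Ashshore Parish, May 27 – December 31, 2024: 219 days → €36,000 × 1.9% × 219/366 = €409.2787
Total = €655.0820

€655.08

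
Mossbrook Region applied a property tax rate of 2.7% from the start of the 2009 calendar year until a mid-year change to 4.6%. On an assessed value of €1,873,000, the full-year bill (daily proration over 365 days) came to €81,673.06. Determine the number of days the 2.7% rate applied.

46 days

Let d = days at the first rate; then 365 − d days at the second rate.
€1,873,000 × [2.7%·d + 4.6%·(365−d)] / 365 = €81,673.06
Solving gives d = 46, so the new rate took effect on February 16, 2009.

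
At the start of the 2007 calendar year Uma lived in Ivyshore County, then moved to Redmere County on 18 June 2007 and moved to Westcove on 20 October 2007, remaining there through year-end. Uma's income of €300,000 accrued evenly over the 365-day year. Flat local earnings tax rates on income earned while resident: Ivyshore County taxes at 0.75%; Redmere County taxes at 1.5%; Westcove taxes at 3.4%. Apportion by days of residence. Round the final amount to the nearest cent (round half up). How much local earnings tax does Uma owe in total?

€4,604.38

Ivyshore County, 1 January – 17 June 2007: 168 days → €300,000 × 0.75% × 168/365 = €1,035.6164
Redmere County, 18 June – 19 October 2007: 124 days → €300,000 × 1.5% × 124/365 = €1,528.7671
Westcove, 20 October – 31 December 2007: 73 days → €300,000 × 3.4% × 73/365 = €2,040.0000
Total = €4,604.3836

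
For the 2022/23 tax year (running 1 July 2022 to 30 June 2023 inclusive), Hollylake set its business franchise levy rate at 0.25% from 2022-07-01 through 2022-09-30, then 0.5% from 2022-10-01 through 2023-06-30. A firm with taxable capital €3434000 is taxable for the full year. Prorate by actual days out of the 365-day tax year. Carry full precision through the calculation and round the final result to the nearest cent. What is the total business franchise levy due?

2022-07-01 to 2022-09-30: 92 days at 0.25% → €3434000 × 0.25% × 92/365 = €2163.8904
2022-10-01 to 2023-06-30: 273 days at 0.5% → €3434000 × 0.5% × 273/365 = €12842.2192
Total = €15006.1096

€15006.11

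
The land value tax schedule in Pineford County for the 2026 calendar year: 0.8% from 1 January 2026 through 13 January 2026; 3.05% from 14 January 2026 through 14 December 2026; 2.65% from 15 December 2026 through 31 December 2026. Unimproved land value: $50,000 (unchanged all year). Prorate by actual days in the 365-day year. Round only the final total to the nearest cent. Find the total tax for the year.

$1,475.62

1 January – 13 January 2026: 13 days at 0.8% → $50,000 × 0.8% × 13/365 = $14.2466
14 January – 14 December 2026: 335 days at 3.05% → $50,000 × 3.05% × 335/365 = $1,399.6575
15 December – 31 December 2026: 17 days at 2.65% → $50,000 × 2.65% × 17/365 = $61.7123
Total = $1,475.6164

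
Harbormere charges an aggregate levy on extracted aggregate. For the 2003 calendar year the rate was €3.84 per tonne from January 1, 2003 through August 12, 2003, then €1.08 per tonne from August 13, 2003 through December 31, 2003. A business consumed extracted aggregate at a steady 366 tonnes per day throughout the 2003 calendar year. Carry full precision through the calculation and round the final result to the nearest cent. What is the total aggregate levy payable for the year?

€370,553.04

January 1 – August 12, 2003: 224 days × 366 tonnes/day = 81,984 tonnes at €3.84/tonne → €314,818.56
August 13 – December 31, 2003: 141 days × 366 tonnes/day = 51,606 tonnes at €1.08/tonne → €55,734.48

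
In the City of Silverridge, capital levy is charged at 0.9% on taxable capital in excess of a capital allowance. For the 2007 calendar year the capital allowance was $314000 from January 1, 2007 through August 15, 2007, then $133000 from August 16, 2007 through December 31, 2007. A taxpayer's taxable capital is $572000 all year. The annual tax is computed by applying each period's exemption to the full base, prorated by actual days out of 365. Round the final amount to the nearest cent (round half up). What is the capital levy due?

$2937.90

January 1 – August 15, 2007: 227 days, exemption $314000 → ($572000 − $314000) × 0.9% × 227/365 = $1444.0932
August 16 – December 31, 2007: 138 days, exemption $133000 → ($572000 − $133000) × 0.9% × 138/365 = $1493.8027
Total = $2937.8959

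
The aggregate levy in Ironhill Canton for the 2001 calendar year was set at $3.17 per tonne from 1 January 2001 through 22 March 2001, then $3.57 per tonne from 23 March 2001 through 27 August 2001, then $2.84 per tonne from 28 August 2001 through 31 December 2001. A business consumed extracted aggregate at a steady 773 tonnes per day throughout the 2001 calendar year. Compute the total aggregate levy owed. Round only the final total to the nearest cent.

$911,111.91

1 January – 22 March 2001: 81 days × 773 tonnes/day = 62,613 tonnes at $3.17/tonne → $198,483.21
23 March – 27 August 2001: 158 days × 773 tonnes/day = 122,134 tonnes at $3.57/tonne → $436,018.38
28 August – 31 December 2001: 126 days × 773 tonnes/day = 97,398 tonnes at $2.84/tonne → $276,610.32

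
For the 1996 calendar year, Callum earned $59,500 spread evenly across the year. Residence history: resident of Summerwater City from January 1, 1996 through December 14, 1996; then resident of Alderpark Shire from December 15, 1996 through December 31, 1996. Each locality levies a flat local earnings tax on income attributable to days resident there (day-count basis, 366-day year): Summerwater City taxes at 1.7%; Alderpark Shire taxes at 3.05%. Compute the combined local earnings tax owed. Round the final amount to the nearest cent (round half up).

Summerwater City, January 1 – December 14, 1996: 349 days → $59,500 × 1.7% × 349/366 = $964.5178
Alderpark Shire, December 15 – December 31, 1996: 17 days → $59,500 × 3.05% × 17/366 = $84.2917
Total = $1,048.8094

$1,048.81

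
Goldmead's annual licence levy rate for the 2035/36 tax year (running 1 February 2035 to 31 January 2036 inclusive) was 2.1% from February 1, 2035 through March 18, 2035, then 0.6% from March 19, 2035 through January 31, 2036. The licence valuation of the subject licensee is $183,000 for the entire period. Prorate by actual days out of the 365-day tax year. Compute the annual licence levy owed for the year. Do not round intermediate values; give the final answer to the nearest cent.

February 1 – March 18, 2035: 46 days at 2.1% → $183,000 × 2.1% × 46/365 = $484.3233
March 19, 2035 – January 31, 2036: 319 days at 0.6% → $183,000 × 0.6% × 319/365 = $959.6219
Total = $1,443.9452

$1,443.95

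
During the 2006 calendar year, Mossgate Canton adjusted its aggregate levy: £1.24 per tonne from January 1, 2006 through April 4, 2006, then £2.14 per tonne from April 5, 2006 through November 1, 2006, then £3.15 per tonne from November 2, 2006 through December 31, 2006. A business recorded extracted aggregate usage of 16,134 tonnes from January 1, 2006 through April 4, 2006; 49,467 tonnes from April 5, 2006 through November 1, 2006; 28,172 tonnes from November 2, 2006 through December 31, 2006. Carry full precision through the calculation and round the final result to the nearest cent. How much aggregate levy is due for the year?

January 1 – April 4, 2006: 16,134 tonnes at £1.24/tonne → £20,006.16
April 5 – November 1, 2006: 49,467 tonnes at £2.14/tonne → £105,859.38
November 2 – December 31, 2006: 28,172 tonnes at £3.15/tonne → £88,741.80

£214,607.34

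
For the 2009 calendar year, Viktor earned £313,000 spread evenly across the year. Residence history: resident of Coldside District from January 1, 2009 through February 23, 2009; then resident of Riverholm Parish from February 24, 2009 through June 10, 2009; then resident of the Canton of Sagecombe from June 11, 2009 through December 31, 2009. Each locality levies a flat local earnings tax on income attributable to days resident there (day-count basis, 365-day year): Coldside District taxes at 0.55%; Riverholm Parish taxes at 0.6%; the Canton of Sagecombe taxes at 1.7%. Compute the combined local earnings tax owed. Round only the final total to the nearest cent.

£3,779.15

Coldside District, January 1 – February 23, 2009: 54 days → £313,000 × 0.55% × 54/365 = £254.6877
Riverholm Parish, February 24 – June 10, 2009: 107 days → £313,000 × 0.6% × 107/365 = £550.5370
The Canton of Sagecombe, June 11 – December 31, 2009: 204 days → £313,000 × 1.7% × 204/365 = £2,973.9288
Total = £3,779.1534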